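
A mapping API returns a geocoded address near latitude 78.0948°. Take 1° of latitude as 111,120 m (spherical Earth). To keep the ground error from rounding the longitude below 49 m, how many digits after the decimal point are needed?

3

At 78.0948° one degree of longitude covers 111120 × cos 78.0948° ≈ 111120 × 0.2063 ≈ 22923.3 m.
With N decimal places the half-ulp bound is 0.5·10⁻ᴺ°, or 0.5·10⁻ᴺ × 22923.3 m on the ground.
Setting 11461.6 × 10⁻ᴺ ≤ 49 gives 10ᴺ ≥ 233.9, i.e. N ≥ 2.37.
At 2 places the error can reach 115 m, but 3 places keeps it to 11.5 m.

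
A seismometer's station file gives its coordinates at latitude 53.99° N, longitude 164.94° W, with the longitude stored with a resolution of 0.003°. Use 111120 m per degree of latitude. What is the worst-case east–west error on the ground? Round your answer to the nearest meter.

98 meters

With a 0.003° grid the true value lies within half a step, ±0.003°/2 = ±0.0015°, of the stored one.
Parallels shrink by cos φ, so at 53.99° a degree of longitude is 111120 × 0.5879 ≈ 65330.4 m.
East–west error: 0.0015° × 65330.4 m/° ≈ 97.9956 m.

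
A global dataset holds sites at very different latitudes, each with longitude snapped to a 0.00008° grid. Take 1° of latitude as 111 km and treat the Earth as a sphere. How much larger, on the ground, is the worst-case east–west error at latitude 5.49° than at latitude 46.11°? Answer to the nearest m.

1 m

With a 0.00008° grid the true value lies within half a step, ±0.00008°/2 = ±4e-05°, of the stored one.
At 5.49°: 4e-05° × 111000 × cos 5.49° = 4e-05 × 111000 × 0.9954 ≈ 4.4196 m.
Error at 46.11° = 4e-05° × 111000 × cos 46.11° ≈ 4.44 × 0.6933 = 3.0781 m.
Difference: 4.4196 − 3.0781 = 1.3415 m.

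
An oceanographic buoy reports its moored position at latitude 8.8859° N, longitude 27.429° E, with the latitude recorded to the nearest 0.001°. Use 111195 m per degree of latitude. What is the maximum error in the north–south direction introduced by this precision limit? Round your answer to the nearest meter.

56 meters

Rounding to 3 decimal places leaves the latitude within ±0.0005° of the true value.
North–south distance: 0.0005° × 111195 m/° = 55.5975 m.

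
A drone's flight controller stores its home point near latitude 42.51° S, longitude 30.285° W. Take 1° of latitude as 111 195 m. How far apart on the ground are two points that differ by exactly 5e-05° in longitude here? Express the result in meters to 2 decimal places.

4.10 meters

One degree of longitude here spans 111195 × cos 42.51° = 111195 × 0.7372 ≈ 81968.4 m; 5e-05° of that is 4.09842 m.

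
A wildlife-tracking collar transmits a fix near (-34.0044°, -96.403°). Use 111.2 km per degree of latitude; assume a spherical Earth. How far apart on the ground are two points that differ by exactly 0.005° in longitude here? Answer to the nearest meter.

461 meters

At 34.0044° a degree of longitude is 111200 × cos 34.0044° ≈ 92184.2 m, so 0.005° corresponds to 460.921 m.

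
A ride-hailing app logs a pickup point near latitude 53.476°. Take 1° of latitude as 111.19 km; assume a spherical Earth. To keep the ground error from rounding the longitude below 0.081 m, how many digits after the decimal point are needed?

6 decimal places

At 53.476° one degree of longitude covers 111190 × cos 53.476° ≈ 111190 × 0.5952 ≈ 66175.8 m.
With N decimal places the half-ulp bound is 0.5·10⁻ᴺ°, or 0.5·10⁻ᴺ × 66175.8 m on the ground.
Setting 33087.9 × 10⁻ᴺ ≤ 0.081 gives 10ᴺ ≥ 4.085e+05, i.e. N ≥ 5.61.
At 5 places the error can reach 0.331 m, but 6 places keeps it to 0.0331 m.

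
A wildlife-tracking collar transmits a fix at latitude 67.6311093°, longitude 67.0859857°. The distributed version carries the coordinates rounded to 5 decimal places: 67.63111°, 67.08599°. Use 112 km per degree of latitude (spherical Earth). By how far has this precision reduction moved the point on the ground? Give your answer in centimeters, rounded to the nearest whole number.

20 centimeters

Δlat = 67.6311093 − 67.63111 = -0.0000007°; Δlon = 67.0859857 − 67.08599 = -0.0000043°.
N–S: -0.0000007° × 112000 m/° = -0.0784 m.
E–W at 67.6311°: -0.0000043° × 112000 × cos 67.6311° = -0.0000043 × 112000 × 0.3806 ≈ -0.183282 m.
Distance: √(0.0784² + 0.183282²) ≈ 0.199346 m.
That is 0.199346 m = 19.935 cm.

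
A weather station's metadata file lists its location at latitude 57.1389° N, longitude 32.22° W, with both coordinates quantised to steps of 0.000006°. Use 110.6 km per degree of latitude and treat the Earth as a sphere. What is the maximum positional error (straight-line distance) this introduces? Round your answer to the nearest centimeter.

38 centimeters

With a 0.000006° grid the true value lies within half a step, ±0.000006°/2 = ±3e-06°, of the stored one.
Latitude error → 3e-06 × 110600 = 0.3318 m along the meridian.
E–W at 57.1389°: 3e-06° × 110600 × cos 57.1389° = 3e-06 × 110600 × 0.5426 ≈ 0.180036 m.
Combining orthogonally: (0.3318² + 0.180036²)^½ ≈ 0.377497 m.
That is 0.377497 m = 37.75 cm.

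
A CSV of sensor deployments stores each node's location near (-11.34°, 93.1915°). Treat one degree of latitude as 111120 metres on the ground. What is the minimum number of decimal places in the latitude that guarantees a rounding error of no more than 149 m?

One degree of latitude covers 111120 m.
Rounding to N decimal places gives at most 0.5 × 10⁻ᴺ degrees of error, i.e. 0.5 × 10⁻ᴺ × 111120 m.
Setting 55560 × 10⁻ᴺ ≤ 149 gives 10ᴺ ≥ 372.9, i.e. N ≥ 2.57.
So 3 decimal places suffice (55.6 m); 2 would allow up to 556 m.

3 decimal places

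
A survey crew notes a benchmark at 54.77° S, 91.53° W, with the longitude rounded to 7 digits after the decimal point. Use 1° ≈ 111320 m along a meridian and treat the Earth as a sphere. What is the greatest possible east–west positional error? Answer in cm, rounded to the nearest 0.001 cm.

0.321 cm

Rounding to 7 decimal places leaves the longitude within ±5e-08° of the true value.
At latitude 54.77° a degree of longitude spans 111320 m × cos 54.77° = 111320 × 0.5769 ≈ 64216.1 m.
So at most 5e-08° × 64216.1 ≈ 0.0032108 m east–west.
That is 0.0032108 m = 0.32108 cm.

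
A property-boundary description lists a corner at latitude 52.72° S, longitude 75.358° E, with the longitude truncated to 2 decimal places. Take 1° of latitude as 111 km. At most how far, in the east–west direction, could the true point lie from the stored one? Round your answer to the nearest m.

672 m

Truncating at 2 decimal places can drop up to a full unit in the last place, so the longitude may be off by as much as 0.01°.
At latitude 52.72° a degree of longitude spans 111000 m × cos 52.72° = 111000 × 0.6057 ≈ 67233.9 m.
Maximum E–W displacement: 0.01 × 67233.9 = 672.339 m.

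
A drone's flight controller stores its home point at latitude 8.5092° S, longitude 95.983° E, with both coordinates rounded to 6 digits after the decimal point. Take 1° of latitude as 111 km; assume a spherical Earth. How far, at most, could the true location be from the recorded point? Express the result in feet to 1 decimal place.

Rounding to 6 decimal places leaves each coordinate within ±5e-07° of the true value.
N–S: 5e-07° × 111000 m/° = 0.0555 m.
East–west component at 8.5092°: 5e-07° × 111000 × cos 8.5092° ≈ 5e-07 × 109778 ≈ 0.0548891 m.
Worst case both components are at the extreme and orthogonal: √(0.0555² + 0.0548891²) ≈ 0.0780581 m.
Converting: 0.0780581 m × 3.2808 ft/m ≈ 0.2561 ft.

0.3 feet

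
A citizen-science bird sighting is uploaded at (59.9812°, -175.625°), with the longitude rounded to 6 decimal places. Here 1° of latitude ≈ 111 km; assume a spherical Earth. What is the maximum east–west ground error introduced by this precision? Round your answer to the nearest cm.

Rounding to 6 decimal places leaves the longitude within ±5e-07° of the true value.
At latitude 59.9812° a degree of longitude spans 111000 m × cos 59.9812° = 111000 × 0.5003 ≈ 55531.5 m.
East–west error: 5e-07° × 55531.5 m/° ≈ 0.0277658 m.
That is 0.0277658 m = 2.7766 cm.

3 cm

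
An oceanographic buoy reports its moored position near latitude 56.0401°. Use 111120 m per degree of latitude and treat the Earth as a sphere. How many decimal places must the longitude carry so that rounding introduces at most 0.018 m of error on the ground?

At 56.0401° one degree of longitude covers 111120 × cos 56.0401° ≈ 111120 × 0.5586 ≈ 62073 m.
N decimal places → at most half a unit in the last place, 0.5 × 10⁻ᴺ° = 62073/2 × 10⁻ᴺ m.
Setting 31036.5 × 10⁻ᴺ ≤ 0.018 gives 10ᴺ ≥ 1.724e+06, i.e. N ≥ 6.24.
So 7 decimal places suffice (0.0031 m); 6 would allow up to 0.031 m.

7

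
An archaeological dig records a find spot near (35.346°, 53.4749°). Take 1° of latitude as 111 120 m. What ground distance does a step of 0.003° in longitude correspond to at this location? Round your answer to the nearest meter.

272 meters

At 35.346° a degree of longitude is 111120 × cos 35.346° ≈ 90637.6 m, so 0.003° corresponds to 271.913 m.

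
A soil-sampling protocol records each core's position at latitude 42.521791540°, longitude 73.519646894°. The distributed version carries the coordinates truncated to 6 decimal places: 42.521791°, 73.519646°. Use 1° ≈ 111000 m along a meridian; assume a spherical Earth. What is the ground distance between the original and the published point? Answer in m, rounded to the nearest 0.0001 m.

0.0946 m

Δlat = 42.521791540 − 42.521791 = +0.000000540°; Δlon = 73.519646894 − 73.519646 = +0.000000894°.
North–south shift: 0.000000540 × 111000 = 0.05994 m.
E–W at 42.5218°: 0.000000894° × 111000 × cos 42.5218° = 0.000000894 × 111000 × 0.7370 ≈ 0.0731375 m.
Hypotenuse of the two orthogonal shifts: √(0.05994² + 0.0731375²) = 0.0945616 m.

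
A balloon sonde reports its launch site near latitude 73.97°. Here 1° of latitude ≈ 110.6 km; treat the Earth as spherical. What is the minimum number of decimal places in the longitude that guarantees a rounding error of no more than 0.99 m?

At 73.97° one degree of longitude covers 110600 × cos 73.97° ≈ 110600 × 0.2761 ≈ 30541.2 m.
With N decimal places the half-ulp bound is 0.5·10⁻ᴺ°, or 0.5·10⁻ᴺ × 30541.2 m on the ground.
Setting 15270.6 × 10⁻ᴺ ≤ 0.99 gives 10ᴺ ≥ 1.542e+04, i.e. N ≥ 4.19.
So 5 decimal places suffice (0.153 m); 4 would allow up to 1.53 m.

5 decimal places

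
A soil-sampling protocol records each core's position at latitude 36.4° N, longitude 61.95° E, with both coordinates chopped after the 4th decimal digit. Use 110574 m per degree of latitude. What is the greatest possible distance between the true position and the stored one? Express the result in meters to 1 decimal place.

14.2 meters

Truncating at 4 decimal places can drop up to a full unit in the last place, so each coordinate may be off by as much as 0.0001°.
N–S: 0.0001° × 110574 m/° = 11.0574 m.
East–west component at 36.4°: 0.0001° × 110574 × cos 36.4° ≈ 0.0001 × 89000.3 ≈ 8.90003 m.
Worst case both components are at the extreme and orthogonal: √(11.0574² + 8.90003²) ≈ 14.1942 m.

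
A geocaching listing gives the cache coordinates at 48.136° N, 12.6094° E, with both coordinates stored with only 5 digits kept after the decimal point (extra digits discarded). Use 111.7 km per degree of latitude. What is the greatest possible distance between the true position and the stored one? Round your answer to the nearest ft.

4 ft

Truncating at 5 decimal places can drop up to a full unit in the last place, so each coordinate may be off by as much as 1e-05°.
Latitude error → 1e-05 × 111700 = 1.117 m along the meridian.
Longitude error → 1e-05 × 111700 × cos 48.136° = 1e-05 × 111700 × 0.6674 ≈ 0.745446 m.
Worst case both components are at the extreme and orthogonal: √(1.117² + 0.745446²) ≈ 1.3429 m.
In feet: 1.3429 m ÷ 0.3048 ≈ 4.4058 ft.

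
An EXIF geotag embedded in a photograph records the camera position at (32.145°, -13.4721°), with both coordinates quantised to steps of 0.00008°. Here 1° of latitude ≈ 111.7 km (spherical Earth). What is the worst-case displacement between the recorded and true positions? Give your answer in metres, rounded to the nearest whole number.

With a 0.00008° grid the true value lies within half a step, ±0.00008°/2 = ±4e-05°, of the stored one.
N–S: 4e-05° × 111700 m/° = 4.468 m.
Longitude error → 4e-05 × 111700 × cos 32.145° = 4e-05 × 111700 × 0.8467 ≈ 3.78307 m.
Combining orthogonally: (4.468² + 3.78307²)^½ ≈ 5.85446 m.

6 metres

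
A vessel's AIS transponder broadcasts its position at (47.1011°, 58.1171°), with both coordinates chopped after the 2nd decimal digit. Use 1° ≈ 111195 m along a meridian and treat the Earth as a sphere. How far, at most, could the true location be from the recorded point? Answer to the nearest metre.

Truncating at 2 decimal places can drop up to a full unit in the last place, so each coordinate may be off by as much as 0.01°.
N–S: 0.01° × 111195 m/° = 1111.95 m.
East–west component at 47.1011°: 0.01° × 111195 × cos 47.1011° ≈ 0.01 × 75691.2 ≈ 756.912 m.
Combining orthogonally: (1111.95² + 756.912²)^½ ≈ 1345.12 m.

1345 metres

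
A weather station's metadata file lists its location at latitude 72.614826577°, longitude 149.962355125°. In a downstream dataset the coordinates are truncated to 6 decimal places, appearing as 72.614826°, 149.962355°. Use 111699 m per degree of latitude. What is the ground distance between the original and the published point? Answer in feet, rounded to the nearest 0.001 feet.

0.212 feet

Δlat = 72.614826577 − 72.614826 = +0.000000577°; Δlon = 149.962355125 − 149.962355 = +0.000000125°.
North–south shift: 0.000000577 × 111699 = 0.0644503 m.
East–west at this latitude: 0.000000125° × 111699 × cos 72.6148° ≈ 0.000000125 × 33375 = 0.00417187 m.
Combined displacement = (0.0644503² + 0.00417187²)^½ ≈ 0.0645852 m.
In feet: 0.0645852 m ÷ 0.3048 ≈ 0.21189 ft.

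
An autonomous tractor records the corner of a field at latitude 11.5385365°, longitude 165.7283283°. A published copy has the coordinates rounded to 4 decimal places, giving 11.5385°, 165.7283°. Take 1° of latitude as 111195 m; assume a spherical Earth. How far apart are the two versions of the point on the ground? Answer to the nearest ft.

17 ft

The latitude changed by +0.0000365° and the longitude by +0.0000283°.
North–south shift: 0.0000365 × 111195 = 4.05862 m.
E–W at 11.5385°: 0.0000283° × 111195 × cos 11.5385° = 0.0000283 × 111195 × 0.9798 ≈ 3.08322 m.
Combined displacement = (4.05862² + 3.08322²)^½ ≈ 5.09692 m.
In feet: 5.09692 m ÷ 0.3048 ≈ 16.722 ft.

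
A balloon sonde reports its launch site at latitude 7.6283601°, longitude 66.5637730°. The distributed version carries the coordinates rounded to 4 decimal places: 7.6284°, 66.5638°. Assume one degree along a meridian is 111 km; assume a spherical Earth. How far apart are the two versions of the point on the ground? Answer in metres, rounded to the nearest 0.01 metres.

5.33 metres

The latitude changed by -0.0000399° and the longitude by -0.0000270°.
N–S: -0.0000399° × 111000 m/° = -4.4289 m.
E–W at 7.6284°: -0.0000270° × 111000 × cos 7.6284° = -0.0000270 × 111000 × 0.9911 ≈ -2.97048 m.
Combined displacement = (4.4289² + 2.97048²)^½ ≈ 5.33281 m.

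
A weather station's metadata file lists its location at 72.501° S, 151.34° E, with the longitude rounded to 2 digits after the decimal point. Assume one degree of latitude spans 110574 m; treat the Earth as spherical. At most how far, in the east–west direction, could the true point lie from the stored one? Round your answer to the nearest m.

166 m

Rounding to 2 decimal places leaves the longitude within ±0.005° of the true value.
At latitude 72.501° a degree of longitude spans 110574 m × cos 72.501° = 110574 × 0.3007 ≈ 33248.4 m.
So at most 0.005° × 33248.4 ≈ 166.242 m east–west.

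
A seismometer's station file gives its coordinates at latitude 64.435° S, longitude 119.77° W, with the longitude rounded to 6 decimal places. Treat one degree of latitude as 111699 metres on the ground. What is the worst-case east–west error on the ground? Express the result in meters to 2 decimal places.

0.02 meters

Rounding to 6 decimal places leaves the longitude within ±5e-07° of the true value.
Parallels shrink by cos φ, so at 64.435° a degree of longitude is 111699 × 0.4315 ≈ 48202 m.
So at most 5e-07° × 48202 ≈ 0.024101 m east–west.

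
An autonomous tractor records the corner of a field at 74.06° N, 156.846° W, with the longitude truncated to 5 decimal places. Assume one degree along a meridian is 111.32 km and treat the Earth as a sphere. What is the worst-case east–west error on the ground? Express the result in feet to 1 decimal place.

1.0 feet

Truncating at 5 decimal places can drop up to a full unit in the last place, so the longitude may be off by as much as 1e-05°.
Parallels shrink by cos φ, so at 74.06° a degree of longitude is 111320 × 0.2746 ≈ 30571.9 m.
So at most 1e-05° × 30571.9 ≈ 0.305719 m east–west.
Converting: 0.305719 m × 3.2808 ft/m ≈ 1.003 ft.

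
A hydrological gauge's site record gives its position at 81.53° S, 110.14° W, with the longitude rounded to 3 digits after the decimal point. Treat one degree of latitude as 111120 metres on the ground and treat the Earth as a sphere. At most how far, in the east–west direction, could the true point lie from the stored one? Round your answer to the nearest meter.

8 meters

Rounding to 3 decimal places leaves the longitude within ±0.0005° of the true value.
Parallels shrink by cos φ, so at 81.53° a degree of longitude is 111120 × 0.1473 ≈ 16367 m.
Maximum E–W displacement: 0.0005 × 16367 = 8.18352 m.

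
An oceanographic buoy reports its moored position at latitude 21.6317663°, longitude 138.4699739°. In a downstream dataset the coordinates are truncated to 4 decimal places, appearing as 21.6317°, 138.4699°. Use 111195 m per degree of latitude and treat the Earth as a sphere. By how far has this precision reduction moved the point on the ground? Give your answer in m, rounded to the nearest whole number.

The latitude changed by +0.0000663° and the longitude by +0.0000739°.
N–S: 0.0000663° × 111195 m/° = 7.37223 m.
E–W at 21.6317°: 0.0000739° × 111195 × cos 21.6317° = 0.0000739 × 111195 × 0.9296 ≈ 7.63859 m.
Distance: √(7.37223² + 7.63859²) ≈ 10.6159 m.

11 m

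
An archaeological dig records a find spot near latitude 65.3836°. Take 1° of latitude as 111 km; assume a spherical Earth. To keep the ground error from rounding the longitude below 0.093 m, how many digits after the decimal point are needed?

At 65.3836° one degree of longitude covers 111000 × cos 65.3836° ≈ 111000 × 0.4165 ≈ 46236.1 m.
With N decimal places the half-ulp bound is 0.5·10⁻ᴺ°, or 0.5·10⁻ᴺ × 46236.1 m on the ground.
Need 0.5 × 46236.1 × 10⁻ᴺ ≤ 0.093 → 10⁻ᴺ ≤ 4.023e-06, so N ≥ 5.40.
At 5 places the error can reach 0.231 m, but 6 places keeps it to 0.0231 m.

6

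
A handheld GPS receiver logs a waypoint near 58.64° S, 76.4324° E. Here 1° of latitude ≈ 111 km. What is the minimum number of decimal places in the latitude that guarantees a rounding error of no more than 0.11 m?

One degree of latitude covers 111000 m.
Rounding to N decimal places gives at most 0.5 × 10⁻ᴺ degrees of error, i.e. 0.5 × 10⁻ᴺ × 111000 m.
Need 0.5 × 111000 × 10⁻ᴺ ≤ 0.11 → 10⁻ᴺ ≤ 1.982e-06, so N ≥ 5.70.
So 6 decimal places suffice (0.0555 m); 5 would allow up to 0.555 m.

6 decimal places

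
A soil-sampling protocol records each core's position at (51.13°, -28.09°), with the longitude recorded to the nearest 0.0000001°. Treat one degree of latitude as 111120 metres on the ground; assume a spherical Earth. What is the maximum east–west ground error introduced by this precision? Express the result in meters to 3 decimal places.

Rounding to 7 decimal places leaves the longitude within ±5e-08° of the true value.
At latitude 51.13° a degree of longitude spans 111120 m × cos 51.13° = 111120 × 0.6276 ≈ 69734 m.
So at most 5e-08° × 69734 ≈ 0.0034867 m east–west.

0.003 meters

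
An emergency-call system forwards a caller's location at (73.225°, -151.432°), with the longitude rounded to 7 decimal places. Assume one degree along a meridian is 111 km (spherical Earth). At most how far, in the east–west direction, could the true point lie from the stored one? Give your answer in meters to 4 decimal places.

0.0016 meters

Rounding to 7 decimal places leaves the longitude within ±5e-08° of the true value.
One degree of longitude at 73.225° is 111000 × cos 73.225° ≈ 111000 × 0.2886 = 32036.2 m.
So at most 5e-08° × 32036.2 ≈ 0.00160181 m east–west.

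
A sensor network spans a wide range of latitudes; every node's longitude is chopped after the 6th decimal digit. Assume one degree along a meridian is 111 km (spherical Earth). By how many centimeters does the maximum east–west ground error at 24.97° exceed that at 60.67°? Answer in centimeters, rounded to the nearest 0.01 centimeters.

4.63 centimeters

Truncating at 6 decimal places can drop up to a full unit in the last place, so the longitude may be off by as much as 1e-06°.
Error at 24.97° = 1e-06° × 111000 × cos 24.97° ≈ 0.111 × 0.9065 = 0.10062 m.
Error at 60.67° = 1e-06° × 111000 × cos 60.67° ≈ 0.111 × 0.4898 = 0.054372 m.
Difference: 0.10062 − 0.054372 = 0.046253 m.
That is 0.0462526 m = 4.6253 cm.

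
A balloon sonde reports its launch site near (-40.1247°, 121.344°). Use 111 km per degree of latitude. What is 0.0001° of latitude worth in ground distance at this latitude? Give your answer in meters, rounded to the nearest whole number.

11 meters

0.0001° × 111000 m/° = 11.1 m.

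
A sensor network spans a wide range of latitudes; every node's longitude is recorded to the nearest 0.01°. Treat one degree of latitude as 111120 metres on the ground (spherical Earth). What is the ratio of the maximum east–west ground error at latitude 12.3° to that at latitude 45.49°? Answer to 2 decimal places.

1.39

Rounding to 2 decimal places leaves the longitude within ±0.005° of the true value.
At 12.3°: 0.005° × 111120 × cos 12.3° = 0.005 × 111120 × 0.9770 ≈ 542.85 m.
Error at 45.49° = 0.005° × 111120 × cos 45.49° ≈ 555.6 × 0.7010 = 389.49 m.
The ratio reduces to cos 12.3° / cos 45.49° = 0.9770/0.7010 ≈ 1.3937.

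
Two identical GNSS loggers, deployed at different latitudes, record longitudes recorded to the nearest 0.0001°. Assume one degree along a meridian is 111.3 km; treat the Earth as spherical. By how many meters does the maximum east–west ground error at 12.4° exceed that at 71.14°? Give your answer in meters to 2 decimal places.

Rounding to 4 decimal places leaves the longitude within ±5e-05° of the true value.
Error at 12.4° = 5e-05° × 111300 × cos 12.4° ≈ 5.565 × 0.9767 = 5.4352 m.
Error at 71.14° = 5e-05° × 111300 × cos 71.14° ≈ 5.565 × 0.3233 = 1.7989 m.
Difference: 5.4352 − 1.7989 = 3.6363 m.

3.64 meters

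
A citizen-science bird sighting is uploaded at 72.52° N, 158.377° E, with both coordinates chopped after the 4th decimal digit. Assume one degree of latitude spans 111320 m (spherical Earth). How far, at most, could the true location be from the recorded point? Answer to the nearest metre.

Truncating at 4 decimal places can drop up to a full unit in the last place, so each coordinate may be off by as much as 0.0001°.
North–south component: 0.0001° × 111320 = 11.132 m.
E–W at 72.52°: 0.0001° × 111320 × cos 72.52° = 0.0001 × 111320 × 0.3004 ≈ 3.34375 m.
Worst case both components are at the extreme and orthogonal: √(11.132² + 3.34375²) ≈ 11.6233 m.

12 metres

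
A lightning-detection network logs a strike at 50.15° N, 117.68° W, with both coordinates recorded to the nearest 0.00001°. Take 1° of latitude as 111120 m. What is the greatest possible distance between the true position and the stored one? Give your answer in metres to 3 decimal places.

0.660 metres

Rounding to 5 decimal places leaves each coordinate within ±5e-06° of the true value.
North–south component: 5e-06° × 111120 = 0.5556 m.
East–west component at 50.15°: 5e-06° × 111120 × cos 50.15° ≈ 5e-06 × 71203.5 ≈ 0.356017 m.
The two errors are perpendicular, so the maximum displacement is √(0.5556² + 0.356017²) ≈ 0.659879 m.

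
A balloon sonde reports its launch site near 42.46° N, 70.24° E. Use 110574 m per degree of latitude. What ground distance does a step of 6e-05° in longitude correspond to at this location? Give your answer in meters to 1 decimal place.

6e-05° of longitude at 42.46° is 6e-05 × 110574 × cos 42.46° ≈ 6e-05 × 81575.8 = 4.89455 m.

4.9 meters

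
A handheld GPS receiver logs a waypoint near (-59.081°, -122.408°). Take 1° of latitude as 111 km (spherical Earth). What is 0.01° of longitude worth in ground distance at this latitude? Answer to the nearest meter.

570 meters

One degree of longitude here spans 111000 × cos 59.081° = 111000 × 0.5138 ≈ 57034.7 m; 0.01° of that is 570.347 m.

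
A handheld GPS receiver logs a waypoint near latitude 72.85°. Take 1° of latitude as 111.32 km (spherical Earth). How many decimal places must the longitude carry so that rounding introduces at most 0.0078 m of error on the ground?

At 72.85° one degree of longitude covers 111320 × cos 72.85° ≈ 111320 × 0.2949 ≈ 32825.4 m.
Rounding to N decimal places gives at most 0.5 × 10⁻ᴺ degrees of error, i.e. 0.5 × 10⁻ᴺ × 32825.4 m.
Need 0.5 × 32825.4 × 10⁻ᴺ ≤ 0.0078 → 10⁻ᴺ ≤ 4.752e-07, so N ≥ 6.32.
So 7 decimal places suffice (0.00164 m); 6 would allow up to 0.0164 m.

7 decimal places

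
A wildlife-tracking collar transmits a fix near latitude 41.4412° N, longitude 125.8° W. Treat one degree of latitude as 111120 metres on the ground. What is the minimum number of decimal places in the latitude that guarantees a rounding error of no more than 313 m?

One degree of latitude covers 111120 m.
Rounding to N decimal places gives at most 0.5 × 10⁻ᴺ degrees of error, i.e. 0.5 × 10⁻ᴺ × 111120 m.
Setting 55560 × 10⁻ᴺ ≤ 313 gives 10ᴺ ≥ 177.5, i.e. N ≥ 2.25.
N = 2 would give 556 m (too coarse); N = 3 gives 55.6 m ≤ 313 m.

3 decimal places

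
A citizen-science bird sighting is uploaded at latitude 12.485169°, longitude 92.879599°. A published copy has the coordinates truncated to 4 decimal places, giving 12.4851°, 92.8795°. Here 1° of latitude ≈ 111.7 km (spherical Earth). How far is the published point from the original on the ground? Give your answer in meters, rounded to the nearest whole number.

The latitude changed by +0.000069° and the longitude by +0.000099°.
North–south shift: 0.000069 × 111700 = 7.7073 m.
East–west at this latitude: 0.000099° × 111700 × cos 12.4851° ≈ 0.000099 × 109059 = 10.7968 m.
Combined displacement = (7.7073² + 10.7968²)^½ ≈ 13.2655 m.

13 meters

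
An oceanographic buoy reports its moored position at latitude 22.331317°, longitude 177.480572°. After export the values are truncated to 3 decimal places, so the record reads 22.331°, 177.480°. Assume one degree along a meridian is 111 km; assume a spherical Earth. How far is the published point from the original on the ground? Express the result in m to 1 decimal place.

Δlat = 22.331317 − 22.331 = +0.000317°; Δlon = 177.480572 − 177.480 = +0.000572°.
North–south shift: 0.000317 × 111000 = 35.187 m.
East–west at this latitude: 0.000572° × 111000 × cos 22.331° ≈ 0.000572 × 102675 = 58.7304 m.
Distance: √(35.187² + 58.7304²) ≈ 68.4645 m.

68.5 m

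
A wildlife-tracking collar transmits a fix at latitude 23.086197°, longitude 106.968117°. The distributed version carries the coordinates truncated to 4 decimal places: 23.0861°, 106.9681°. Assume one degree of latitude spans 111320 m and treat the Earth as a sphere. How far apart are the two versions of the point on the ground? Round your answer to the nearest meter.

11 meters

Δlat = 23.086197 − 23.0861 = +0.000097°; Δlon = 106.968117 − 106.9681 = +0.000017°.
N–S: 0.000097° × 111320 m/° = 10.798 m.
East–west at this latitude: 0.000017° × 111320 × cos 23.0861° ≈ 0.000017 × 102405 = 1.74089 m.
Combined displacement = (10.798² + 1.74089²)^½ ≈ 10.9375 m.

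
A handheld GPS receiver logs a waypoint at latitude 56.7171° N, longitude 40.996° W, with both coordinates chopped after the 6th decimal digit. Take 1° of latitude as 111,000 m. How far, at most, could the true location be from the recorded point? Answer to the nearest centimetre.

Truncating at 6 decimal places can drop up to a full unit in the last place, so each coordinate may be off by as much as 1e-06°.
Latitude error → 1e-06 × 111000 = 0.111 m along the meridian.
Longitude error → 1e-06 × 111000 × cos 56.7171° = 1e-06 × 111000 × 0.5488 ≈ 0.0609138 m.
Worst case both components are at the extreme and orthogonal: √(0.111² + 0.0609138²) ≈ 0.126616 m.
That is 0.126616 m = 12.662 cm.

13 centimetres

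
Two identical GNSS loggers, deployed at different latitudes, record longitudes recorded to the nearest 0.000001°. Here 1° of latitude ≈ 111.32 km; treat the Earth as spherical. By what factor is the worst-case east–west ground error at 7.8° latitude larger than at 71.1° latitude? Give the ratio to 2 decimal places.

Rounding to 6 decimal places leaves the longitude within ±5e-07° of the true value.
Error at 7.8° = 5e-07° × 111320 × cos 7.8° ≈ 0.05566 × 0.9907 = 0.055145 m.
Error at 71.1° = 5e-07° × 111320 × cos 71.1° ≈ 0.05566 × 0.3239 = 0.018029 m.
The ratio reduces to cos 7.8° / cos 71.1° = 0.9907/0.3239 ≈ 3.0586.

3.06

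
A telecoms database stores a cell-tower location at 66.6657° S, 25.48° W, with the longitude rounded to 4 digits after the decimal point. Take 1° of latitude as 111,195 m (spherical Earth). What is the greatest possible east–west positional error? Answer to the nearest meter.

2 meters

Rounding to 4 decimal places leaves the longitude within ±5e-05° of the true value.
At latitude 66.6657° a degree of longitude spans 111195 m × cos 66.6657° = 111195 × 0.3961 ≈ 44043.8 m.
East–west error: 5e-05° × 44043.8 m/° ≈ 2.20219 m.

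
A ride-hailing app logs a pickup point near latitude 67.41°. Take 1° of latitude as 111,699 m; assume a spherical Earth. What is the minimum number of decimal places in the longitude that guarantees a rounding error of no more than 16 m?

At 67.41° one degree of longitude covers 111699 × cos 67.41° ≈ 111699 × 0.3841 ≈ 42907.4 m.
N decimal places → at most half a unit in the last place, 0.5 × 10⁻ᴺ° = 42907.4/2 × 10⁻ᴺ m.
Setting 21453.7 × 10⁻ᴺ ≤ 16 gives 10ᴺ ≥ 1341, i.e. N ≥ 3.13.
N = 3 would give 21.5 m (too coarse); N = 4 gives 2.15 m ≤ 16 m.

4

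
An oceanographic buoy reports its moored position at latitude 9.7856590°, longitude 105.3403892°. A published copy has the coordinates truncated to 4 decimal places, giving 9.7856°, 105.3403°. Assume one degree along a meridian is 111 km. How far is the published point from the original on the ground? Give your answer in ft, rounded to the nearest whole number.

39 ft

Δlat = 9.7856590 − 9.7856 = +0.0000590°; Δlon = 105.3403892 − 105.3403 = +0.0000892°.
North–south shift: 0.0000590 × 111000 = 6.549 m.
E–W at 9.7856°: 0.0000892° × 111000 × cos 9.7856° = 0.0000892 × 111000 × 0.9855 ≈ 9.75714 m.
Hypotenuse of the two orthogonal shifts: √(6.549² + 9.75714²) = 11.7512 m.
In feet: 11.7512 m ÷ 0.3048 ≈ 38.554 ft.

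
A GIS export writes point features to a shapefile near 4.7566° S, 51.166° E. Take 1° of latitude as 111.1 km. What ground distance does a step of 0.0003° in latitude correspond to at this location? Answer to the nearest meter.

33 meters

Along a meridian 0.0003° is 0.0003 × 111100 = 33.33 m.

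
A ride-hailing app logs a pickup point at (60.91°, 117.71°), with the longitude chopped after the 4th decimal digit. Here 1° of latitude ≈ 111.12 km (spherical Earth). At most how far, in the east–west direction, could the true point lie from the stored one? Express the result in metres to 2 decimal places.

Truncating at 4 decimal places can drop up to a full unit in the last place, so the longitude may be off by as much as 0.0001°.
Parallels shrink by cos φ, so at 60.91° a degree of longitude is 111120 × 0.4862 ≈ 54024.6 m.
So at most 0.0001° × 54024.6 ≈ 5.40246 m east–west.

5.40 metres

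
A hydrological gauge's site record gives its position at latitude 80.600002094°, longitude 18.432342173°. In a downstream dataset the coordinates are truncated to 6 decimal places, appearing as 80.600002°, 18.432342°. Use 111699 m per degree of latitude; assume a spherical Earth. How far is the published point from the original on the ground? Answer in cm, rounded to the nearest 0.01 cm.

Δlat = 80.600002094 − 80.600002 = +0.000000094°; Δlon = 18.432342173 − 18.432342 = +0.000000173°.
North–south shift: 0.000000094 × 111699 = 0.0104997 m.
E–W at 80.6°: 0.000000173° × 111699 × cos 80.6° = 0.000000173 × 111699 × 0.1633 ≈ 0.0031561 m.
Hypotenuse of the two orthogonal shifts: √(0.0104997² + 0.0031561²) = 0.0109638 m.
That is 0.0109638 m = 1.0964 cm.

1.10 cm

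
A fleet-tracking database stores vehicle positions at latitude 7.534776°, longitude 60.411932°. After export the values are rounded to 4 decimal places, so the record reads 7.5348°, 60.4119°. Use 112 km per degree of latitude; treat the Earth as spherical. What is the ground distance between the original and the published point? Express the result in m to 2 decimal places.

Δlat = 7.534776 − 7.5348 = -0.000024°; Δlon = 60.411932 − 60.4119 = +0.000032°.
N–S: -0.000024° × 112000 m/° = -2.688 m.
E–W at 7.5348°: 0.000032° × 112000 × cos 7.5348° = 0.000032 × 112000 × 0.9914 ≈ 3.55305 m.
Hypotenuse of the two orthogonal shifts: √(2.688² + 3.55305²) = 4.45528 m.

4.46 m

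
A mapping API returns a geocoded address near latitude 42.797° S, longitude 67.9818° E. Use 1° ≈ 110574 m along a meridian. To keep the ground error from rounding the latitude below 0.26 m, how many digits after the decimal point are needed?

6

One degree of latitude covers 110574 m.
Rounding to N decimal places gives at most 0.5 × 10⁻ᴺ degrees of error, i.e. 0.5 × 10⁻ᴺ × 110574 m.
Setting 55287 × 10⁻ᴺ ≤ 0.26 gives 10ᴺ ≥ 2.126e+05, i.e. N ≥ 5.33.
At 5 places the error can reach 0.553 m, but 6 places keeps it to 0.0553 m.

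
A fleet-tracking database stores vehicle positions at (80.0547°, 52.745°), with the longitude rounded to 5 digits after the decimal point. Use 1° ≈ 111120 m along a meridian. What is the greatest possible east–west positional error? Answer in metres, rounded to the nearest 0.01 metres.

0.10 metres

Rounding to 5 decimal places leaves the longitude within ±5e-06° of the true value.
At latitude 80.0547° a degree of longitude spans 111120 m × cos 80.0547° = 111120 × 0.1727 ≈ 19191.3 m.
Maximum E–W displacement: 5e-06 × 19191.3 = 0.0959565 m.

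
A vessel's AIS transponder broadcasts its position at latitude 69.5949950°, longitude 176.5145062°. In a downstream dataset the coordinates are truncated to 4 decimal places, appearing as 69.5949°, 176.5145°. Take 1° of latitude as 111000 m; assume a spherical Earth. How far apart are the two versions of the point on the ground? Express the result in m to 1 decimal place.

Δlat = 69.5949950 − 69.5949 = +0.0000950°; Δlon = 176.5145062 − 176.5145 = +0.0000062°.
North–south shift: 0.0000950 × 111000 = 10.545 m.
East–west at this latitude: 0.0000062° × 111000 × cos 69.5949° ≈ 0.0000062 × 38700.8 = 0.239945 m.
Combined displacement = (10.545² + 0.239945²)^½ ≈ 10.5477 m.

10.5 m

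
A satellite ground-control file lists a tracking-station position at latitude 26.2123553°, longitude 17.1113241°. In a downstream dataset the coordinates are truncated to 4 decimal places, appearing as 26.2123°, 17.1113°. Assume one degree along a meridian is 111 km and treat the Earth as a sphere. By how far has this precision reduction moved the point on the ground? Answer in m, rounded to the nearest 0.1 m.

6.6 m

Δlat = 26.2123553 − 26.2123 = +0.0000553°; Δlon = 17.1113241 − 17.1113 = +0.0000241°.
N–S: 0.0000553° × 111000 m/° = 6.1383 m.
East–west at this latitude: 0.0000241° × 111000 × cos 26.2123° ≈ 0.0000241 × 99585.2 = 2.4 m.
Distance: √(6.1383² + 2.4²) ≈ 6.59081 m.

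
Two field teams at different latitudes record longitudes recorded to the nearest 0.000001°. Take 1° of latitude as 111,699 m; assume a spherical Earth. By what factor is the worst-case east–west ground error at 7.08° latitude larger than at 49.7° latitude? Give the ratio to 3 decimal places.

Rounding to 6 decimal places leaves the longitude within ±5e-07° of the true value.
At 7.08°: 5e-07° × 111699 × cos 7.08° = 5e-07 × 111699 × 0.9924 ≈ 0.055424 m.
Error at 49.7° = 5e-07° × 111699 × cos 49.7° ≈ 0.055849 × 0.6468 = 0.036123 m.
Ratio: 0.055424 / 0.036123 = cos 7.08° / cos 49.7° ≈ 1.5343.

1.534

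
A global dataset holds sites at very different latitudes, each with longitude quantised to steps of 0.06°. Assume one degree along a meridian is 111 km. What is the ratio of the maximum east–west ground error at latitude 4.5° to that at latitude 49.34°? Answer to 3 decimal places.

With a 0.06° grid the true value lies within half a step, ±0.06°/2 = ±0.03°, of the stored one.
Error at 4.5° = 0.03° × 111000 × cos 4.5° ≈ 3330 × 0.9969 = 3319.7 m.
Error at 49.34° = 0.03° × 111000 × cos 49.34° ≈ 3330 × 0.6516 = 2169.7 m.
The ratio reduces to cos 4.5° / cos 49.34° = 0.9969/0.6516 ≈ 1.5300.

1.530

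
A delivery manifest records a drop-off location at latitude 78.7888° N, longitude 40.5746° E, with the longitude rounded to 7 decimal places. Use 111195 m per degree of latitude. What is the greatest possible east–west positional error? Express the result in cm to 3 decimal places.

0.108 cm

Rounding to 7 decimal places leaves the longitude within ±5e-08° of the true value.
One degree of longitude at 78.7888° is 111195 × cos 78.7888° ≈ 111195 × 0.1944 = 21619.2 m.
Maximum E–W displacement: 5e-08 × 21619.2 = 0.00108096 m.
That is 0.00108096 m = 0.1081 cm.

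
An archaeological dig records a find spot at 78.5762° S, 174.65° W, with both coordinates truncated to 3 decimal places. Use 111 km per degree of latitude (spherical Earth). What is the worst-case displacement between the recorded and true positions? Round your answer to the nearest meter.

Truncating at 3 decimal places can drop up to a full unit in the last place, so each coordinate may be off by as much as 0.001°.
Latitude error → 0.001 × 111000 = 111 m along the meridian.
Longitude error → 0.001 × 111000 × cos 78.5762° = 0.001 × 111000 × 0.1981 ≈ 21.9852 m.
Combining orthogonally: (111² + 21.9852²)^½ ≈ 113.156 m.

113 meters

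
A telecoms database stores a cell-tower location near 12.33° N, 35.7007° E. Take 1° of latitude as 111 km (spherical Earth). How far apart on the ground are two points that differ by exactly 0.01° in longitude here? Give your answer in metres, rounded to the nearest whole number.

One degree of longitude here spans 111000 × cos 12.33° = 111000 × 0.9769 ≈ 108440 m; 0.01° of that is 1084.4 m.

1084 metres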